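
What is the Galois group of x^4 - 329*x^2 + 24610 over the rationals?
Gal(K/Q) = V_4 (Klein four-group, Z/2Z × Z/2Z)

f factors as (x^2 - 115)(x^2 - 214), so the splitting field is K = Q(sqrt(115), sqrt(214)). The elements 115, 214, 24610 are all non-squares in Q, so sqrt(115) and sqrt(214) generate independent quadratic extensions. Thus [K:Q] = 4 and Gal(K/Q) is generated by the two order-2 automorphisms sqrt(115) ↦ -sqrt(115) and sqrt(214) ↦ -sqrt(214), giving V_4.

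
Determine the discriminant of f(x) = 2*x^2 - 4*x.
Δ = 16

For a quadratic a x^2 + b x + c the discriminant is Δ = b^2 - 4ac = (-4)^2 - 4*(2)*(0) = 16 - (0) = 16.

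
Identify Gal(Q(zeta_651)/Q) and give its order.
|Gal(Q(zeta_651)/Q)| = phi(651) = 360; group ≅ (Z/651Z)^* ≅ Z/2Z × Z/6Z × Z/30Z

The n-th cyclotomic polynomial Φ_651(x) is the minimal polynomial of zeta_651 over Q and has degree phi(651) = 360. So Q(zeta_651) is a degree-360 Galois extension with Galois group (Z/651Z)^*. By CRT, (Z/651Z)^* ≅ (Z/3Z)^* × (Z/7Z)^* × (Z/31Z)^*. Each prime-power unit group is (Z/3Z)^* ≅ Z/2Z; (Z/7Z)^* ≅ Z/6Z; (Z/31Z)^* ≅ Z/30Z. Hence Gal(Q(zeta_651)/Q) ≅ Z/2Z × Z/6Z × Z/30Z.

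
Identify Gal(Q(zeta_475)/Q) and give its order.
|Gal(Q(zeta_475)/Q)| = phi(475) = 360; group ≅ (Z/475Z)^* ≅ Z/18Z × Z/20Z

The n-th cyclotomic polynomial Φ_475(x) is the minimal polynomial of zeta_475 over Q and has degree phi(475) = 360. So Q(zeta_475) is a degree-360 Galois extension with Galois group (Z/475Z)^*. By CRT, (Z/475Z)^* ≅ (Z/25Z)^* × (Z/19Z)^*. Each prime-power unit group is (Z/25Z)^* ≅ Z/20Z; (Z/19Z)^* ≅ Z/18Z. Hence Gal(Q(zeta_475)/Q) ≅ Z/18Z × Z/20Z.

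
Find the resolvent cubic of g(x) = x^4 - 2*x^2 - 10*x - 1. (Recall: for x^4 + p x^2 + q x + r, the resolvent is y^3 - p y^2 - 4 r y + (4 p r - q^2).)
h(y) = y^3 + 2*y^2 + 4*y - 92

Identify coefficients: p = -2, q = -10, r = -1.
Plug into h(y) = y^3 - p y^2 - 4 r y + (4 p r - q^2):
  h(y) = y^3 - (-2) y^2 - 4*(-1) y + (4*(-2)*(-1) - (-10)^2)
       = y^3 + (2) y^2 + (4) y + (-92).
Simplifying: h(y) = y^3 + 2*y^2 + 4*y - 92.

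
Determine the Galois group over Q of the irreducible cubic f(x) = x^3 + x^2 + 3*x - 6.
Gal(K/Q) = S_3 (symmetric group of order 6)

Compute the discriminant of x^3 + (1)*x^2 + (3)*x + (-6): Δ = -1371. Since Δ is not a rational square, the Galois group is not contained in A_3; it must be the full S_3 (irreducibility of the cubic rules out anything smaller).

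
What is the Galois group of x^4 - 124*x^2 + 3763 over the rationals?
Gal(K/Q) = V_4 (Klein four-group, Z/2Z × Z/2Z)

f factors as (x^2 - 71)(x^2 - 53), so the splitting field is K = Q(sqrt(71), sqrt(53)). The elements 71, 53, 3763 are all non-squares in Q, so sqrt(71) and sqrt(53) generate independent quadratic extensions. Thus [K:Q] = 4 and Gal(K/Q) is generated by the two order-2 automorphisms sqrt(71) ↦ -sqrt(71) and sqrt(53) ↦ -sqrt(53), giving V_4.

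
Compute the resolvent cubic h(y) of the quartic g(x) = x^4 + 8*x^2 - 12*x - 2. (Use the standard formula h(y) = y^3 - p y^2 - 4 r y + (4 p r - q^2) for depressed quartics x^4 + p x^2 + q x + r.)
h(y) = y^3 - 8*y^2 + 8*y - 208

Identify coefficients: p = 8, q = -12, r = -2.
Plug into h(y) = y^3 - p y^2 - 4 r y + (4 p r - q^2):
  h(y) = y^3 - (8) y^2 - 4*(-2) y + (4*(8)*(-2) - (-12)^2)
       = y^3 + (-8) y^2 + (8) y + (-208).
Simplifying: h(y) = y^3 - 8*y^2 + 8*y - 208.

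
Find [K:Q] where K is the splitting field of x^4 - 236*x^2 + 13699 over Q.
[K:Q] = 4

f factors as (x^2 - 133)(x^2 - 103); the splitting field is K = Q(sqrt(133), sqrt(103)). Since 133, 103, and 13699 are all non-squares in Q, the three subfields Q(sqrt(133)), Q(sqrt(103)), Q(sqrt(13699)) are distinct degree-2 extensions, so [K:Q] = 4 (Klein four Galois group).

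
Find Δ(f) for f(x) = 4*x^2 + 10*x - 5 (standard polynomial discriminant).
Δ = 180

For a quadratic a x^2 + b x + c the discriminant is Δ = b^2 - 4ac = (10)^2 - 4*(4)*(-5) = 100 - (-80) = 180.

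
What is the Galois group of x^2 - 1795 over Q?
Gal(K/Q) = Z/2Z (cyclic of order 2)

x^2 - 1795 is irreducible over Q since 1795 is not a rational square. The splitting field Q(sqrt(1795)) has degree 2 over Q, and its unique nontrivial automorphism is sqrt(1795) ↦ -sqrt(1795). Hence Gal(Q(sqrt(1795))/Q) = Z/2Z.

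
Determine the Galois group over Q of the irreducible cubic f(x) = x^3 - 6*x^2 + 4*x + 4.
Gal(K/Q) = S_3 (symmetric group of order 6)

Compute the discriminant of x^3 + (-6)*x^2 + (4)*x + (4): Δ = 1616. Since Δ is not a rational square, the Galois group is not contained in A_3; it must be the full S_3 (irreducibility of the cubic rules out anything smaller).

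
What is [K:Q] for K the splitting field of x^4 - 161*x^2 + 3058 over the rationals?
[K:Q] = 4

f factors as (x^2 - 139)(x^2 - 22); the splitting field is K = Q(sqrt(139), sqrt(22)). Since 139, 22, and 3058 are all non-squares in Q, the three subfields Q(sqrt(139)), Q(sqrt(22)), Q(sqrt(3058)) are distinct degree-2 extensions, so [K:Q] = 4 (Klein four Galois group).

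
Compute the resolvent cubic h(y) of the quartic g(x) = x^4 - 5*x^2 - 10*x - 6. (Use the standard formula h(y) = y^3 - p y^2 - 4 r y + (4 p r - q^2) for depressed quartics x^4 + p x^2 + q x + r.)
h(y) = y^3 + 5*y^2 + 24*y + 20

Identify coefficients: p = -5, q = -10, r = -6.
Plug into h(y) = y^3 - p y^2 - 4 r y + (4 p r - q^2):
  h(y) = y^3 - (-5) y^2 - 4*(-6) y + (4*(-5)*(-6) - (-10)^2)
       = y^3 + (5) y^2 + (24) y + (20).
Simplifying: h(y) = y^3 + 5*y^2 + 24*y + 20.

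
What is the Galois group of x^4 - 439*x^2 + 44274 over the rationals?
Gal(K/Q) = V_4 (Klein four-group, Z/2Z × Z/2Z)

f factors as (x^2 - 157)(x^2 - 282), so the splitting field is K = Q(sqrt(157), sqrt(282)). The elements 157, 282, 44274 are all non-squares in Q, so sqrt(157) and sqrt(282) generate independent quadratic extensions. Thus [K:Q] = 4 and Gal(K/Q) is generated by the two order-2 automorphisms sqrt(157) ↦ -sqrt(157) and sqrt(282) ↦ -sqrt(282), giving V_4.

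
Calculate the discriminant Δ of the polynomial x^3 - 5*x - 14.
Δ = -4792

For a depressed cubic x^3 + p x + q the discriminant is Δ = -4 p^3 - 27 q^2 = -4*(-5)^3 - 27*(-14)^2 = 500 - 5292 = -4792.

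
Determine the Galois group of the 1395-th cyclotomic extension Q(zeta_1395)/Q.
|Gal(Q(zeta_1395)/Q)| = phi(1395) = 720; group ≅ (Z/1395Z)^* ≅ Z/4Z × Z/6Z × Z/30Z

The n-th cyclotomic polynomial Φ_1395(x) is the minimal polynomial of zeta_1395 over Q and has degree phi(1395) = 720. So Q(zeta_1395) is a degree-720 Galois extension with Galois group (Z/1395Z)^*. By CRT, (Z/1395Z)^* ≅ (Z/9Z)^* × (Z/5Z)^* × (Z/31Z)^*. Each prime-power unit group is (Z/9Z)^* ≅ Z/6Z; (Z/5Z)^* ≅ Z/4Z; (Z/31Z)^* ≅ Z/30Z. Hence Gal(Q(zeta_1395)/Q) ≅ Z/4Z × Z/6Z × Z/30Z.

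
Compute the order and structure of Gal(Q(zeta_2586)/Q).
|Gal(Q(zeta_2586)/Q)| = phi(2586) = 860; group ≅ (Z/2586Z)^* ≅ Z/2Z × Z/430Z

The n-th cyclotomic polynomial Φ_2586(x) is the minimal polynomial of zeta_2586 over Q and has degree phi(2586) = 860. So Q(zeta_2586) is a degree-860 Galois extension with Galois group (Z/2586Z)^*. By CRT, (Z/2586Z)^* ≅ (Z/2Z)^* × (Z/3Z)^* × (Z/431Z)^*. Each prime-power unit group is (Z/2Z)^* ≅ trivial group (order 1); (Z/3Z)^* ≅ Z/2Z; (Z/431Z)^* ≅ Z/430Z. Hence Gal(Q(zeta_2586)/Q) ≅ Z/2Z × Z/430Z.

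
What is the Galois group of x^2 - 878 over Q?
Gal(K/Q) = Z/2Z (cyclic of order 2)

x^2 - 878 is irreducible over Q since 878 is not a rational square. The splitting field Q(sqrt(878)) has degree 2 over Q, and its unique nontrivial automorphism is sqrt(878) ↦ -sqrt(878). Hence Gal(Q(sqrt(878))/Q) = Z/2Z.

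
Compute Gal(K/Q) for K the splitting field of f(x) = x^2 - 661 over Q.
Gal(K/Q) = Z/2Z (cyclic of order 2)

x^2 - 661 is irreducible over Q since 661 is not a rational square. The splitting field Q(sqrt(661)) has degree 2 over Q, and its unique nontrivial automorphism is sqrt(661) ↦ -sqrt(661). Hence Gal(Q(sqrt(661))/Q) = Z/2Z.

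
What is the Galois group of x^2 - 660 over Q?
Gal(K/Q) = Z/2Z (cyclic of order 2)

x^2 - 660 is irreducible over Q since 660 is not a rational square. The splitting field Q(sqrt(660)) has degree 2 over Q, and its unique nontrivial automorphism is sqrt(660) ↦ -sqrt(660). Hence Gal(Q(sqrt(660))/Q) = Z/2Z.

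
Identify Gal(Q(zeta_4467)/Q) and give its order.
|Gal(Q(zeta_4467)/Q)| = phi(4467) = 2976; group ≅ (Z/4467Z)^* ≅ Z/2Z × Z/1488Z

The n-th cyclotomic polynomial Φ_4467(x) is the minimal polynomial of zeta_4467 over Q and has degree phi(4467) = 2976. So Q(zeta_4467) is a degree-2976 Galois extension with Galois group (Z/4467Z)^*. By CRT, (Z/4467Z)^* ≅ (Z/3Z)^* × (Z/1489Z)^*. Each prime-power unit group is (Z/3Z)^* ≅ Z/2Z; (Z/1489Z)^* ≅ Z/1488Z. Hence Gal(Q(zeta_4467)/Q) ≅ Z/2Z × Z/1488Z.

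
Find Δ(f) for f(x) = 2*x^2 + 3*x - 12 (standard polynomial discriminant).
Δ = 105

For a quadratic a x^2 + b x + c the discriminant is Δ = b^2 - 4ac = (3)^2 - 4*(2)*(-12) = 9 - (-96) = 105.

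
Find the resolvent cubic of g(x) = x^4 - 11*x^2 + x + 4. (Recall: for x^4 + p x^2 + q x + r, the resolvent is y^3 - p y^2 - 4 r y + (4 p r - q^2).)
h(y) = y^3 + 11*y^2 - 16*y - 177

Identify coefficients: p = -11, q = 1, r = 4.
Plug into h(y) = y^3 - p y^2 - 4 r y + (4 p r - q^2):
  h(y) = y^3 - (-11) y^2 - 4*(4) y + (4*(-11)*(4) - (1)^2)
       = y^3 + (11) y^2 + (-16) y + (-177).
Simplifying: h(y) = y^3 + 11*y^2 - 16*y - 177.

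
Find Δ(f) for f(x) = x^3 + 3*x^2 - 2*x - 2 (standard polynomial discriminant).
Δ = 392

For x^3 + a x^2 + b x + c the discriminant is Δ = 18 a b c - 4 a^3 c + a^2 b^2 - 4 b^3 - 27 c^2.
Plug a = 3, b = -2, c = -2:
  18*(3)*(-2)*(-2) - 4*(3)^3*(-2) + (3)^2*(-2)^2 - 4*(-2)^3 - 27*(-2)^2
  = 216 + (216) + 36 + (32) + (-108)
  = 392.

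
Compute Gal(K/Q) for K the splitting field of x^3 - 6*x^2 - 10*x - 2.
Gal(K/Q) = S_3 (symmetric group of order 6)

Compute the discriminant of x^3 + (-6)*x^2 + (-10)*x + (-2): Δ = 3604. Since Δ is not a rational square, the Galois group is not contained in A_3; it must be the full S_3 (irreducibility of the cubic rules out anything smaller).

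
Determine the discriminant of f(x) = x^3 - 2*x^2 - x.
Δ = 8

For x^3 + a x^2 + b x + c the discriminant is Δ = 18 a b c - 4 a^3 c + a^2 b^2 - 4 b^3 - 27 c^2.
Plug a = -2, b = -1, c = 0:
  18*(-2)*(-1)*(0) - 4*(-2)^3*(0) + (-2)^2*(-1)^2 - 4*(-1)^3 - 27*(0)^2
  = 0 + (0) + 4 + (4) + (0)
  = 8.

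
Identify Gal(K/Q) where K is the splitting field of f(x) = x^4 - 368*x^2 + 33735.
Gal(K/Q) = V_4 (Klein four-group, Z/2Z × Z/2Z)

f factors as (x^2 - 195)(x^2 - 173), so the splitting field is K = Q(sqrt(195), sqrt(173)). The elements 195, 173, 33735 are all non-squares in Q, so sqrt(195) and sqrt(173) generate independent quadratic extensions. Thus [K:Q] = 4 and Gal(K/Q) is generated by the two order-2 automorphisms sqrt(195) ↦ -sqrt(195) and sqrt(173) ↦ -sqrt(173), giving V_4.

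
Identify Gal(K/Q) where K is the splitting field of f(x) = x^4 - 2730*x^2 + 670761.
Gal(K/Q) = Z/2Z (cyclic of order 2)

f factors as (x^2 - 273)(x^2 - 2457), so the splitting field is K = Q(sqrt(273), sqrt(2457)). The squarefree part of 273 is 273 and the squarefree part of 2457 is also 273, so sqrt(273) and sqrt(2457) are both rational multiples of sqrt(273). Hence Q(sqrt(273)) = Q(sqrt(2457)) = Q(sqrt(273)), and the splitting field collapses to a single degree-2 extension with Galois group Z/2Z.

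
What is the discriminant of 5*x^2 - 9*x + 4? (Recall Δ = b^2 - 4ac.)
Δ = 1

For a quadratic a x^2 + b x + c the discriminant is Δ = b^2 - 4ac = (-9)^2 - 4*(5)*(4) = 81 - (80) = 1.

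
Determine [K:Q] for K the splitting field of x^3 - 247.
[K:Q] = 6

x^3 - 247 has one real root r = 247^(1/3) and two complex roots r*zeta_3, r*zeta_3^2 where zeta_3 = e^(2*pi*i/3). The splitting field is Q(r, zeta_3). [Q(r):Q] = 3 and [Q(zeta_3):Q] = 2 with gcd = 1, so [Q(r, zeta_3):Q] = 3 * 2 = 6.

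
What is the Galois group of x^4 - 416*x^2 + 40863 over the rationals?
Gal(K/Q) = V_4 (Klein four-group, Z/2Z × Z/2Z)

f factors as (x^2 - 257)(x^2 - 159), so the splitting field is K = Q(sqrt(257), sqrt(159)). The elements 257, 159, 40863 are all non-squares in Q, so sqrt(257) and sqrt(159) generate independent quadratic extensions. Thus [K:Q] = 4 and Gal(K/Q) is generated by the two order-2 automorphisms sqrt(257) ↦ -sqrt(257) and sqrt(159) ↦ -sqrt(159), giving V_4.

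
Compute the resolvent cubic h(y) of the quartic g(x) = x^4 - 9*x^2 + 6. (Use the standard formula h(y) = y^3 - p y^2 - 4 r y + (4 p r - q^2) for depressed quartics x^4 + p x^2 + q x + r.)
h(y) = y^3 + 9*y^2 - 24*y - 216

Identify coefficients: p = -9, q = 0, r = 6.
Plug into h(y) = y^3 - p y^2 - 4 r y + (4 p r - q^2):
  h(y) = y^3 - (-9) y^2 - 4*(6) y + (4*(-9)*(6) - (0)^2)
       = y^3 + (9) y^2 + (-24) y + (-216).
Simplifying: h(y) = y^3 + 9*y^2 - 24*y - 216.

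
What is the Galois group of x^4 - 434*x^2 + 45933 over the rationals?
Gal(K/Q) = V_4 (Klein four-group, Z/2Z × Z/2Z)

f factors as (x^2 - 183)(x^2 - 251), so the splitting field is K = Q(sqrt(183), sqrt(251)). The elements 183, 251, 45933 are all non-squares in Q, so sqrt(183) and sqrt(251) generate independent quadratic extensions. Thus [K:Q] = 4 and Gal(K/Q) is generated by the two order-2 automorphisms sqrt(183) ↦ -sqrt(183) and sqrt(251) ↦ -sqrt(251), giving V_4.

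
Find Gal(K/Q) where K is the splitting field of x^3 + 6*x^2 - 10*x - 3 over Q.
Gal(K/Q) = S_3 (symmetric group of order 6)

Compute the discriminant of x^3 + (6)*x^2 + (-10)*x + (-3): Δ = 13189. Since Δ is not a rational square, the Galois group is not contained in A_3; it must be the full S_3 (irreducibility of the cubic rules out anything smaller).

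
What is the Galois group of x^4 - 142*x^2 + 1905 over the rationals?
Gal(K/Q) = V_4 (Klein four-group, Z/2Z × Z/2Z)

f factors as (x^2 - 127)(x^2 - 15), so the splitting field is K = Q(sqrt(127), sqrt(15)). The elements 127, 15, 1905 are all non-squares in Q, so sqrt(127) and sqrt(15) generate independent quadratic extensions. Thus [K:Q] = 4 and Gal(K/Q) is generated by the two order-2 automorphisms sqrt(127) ↦ -sqrt(127) and sqrt(15) ↦ -sqrt(15), giving V_4.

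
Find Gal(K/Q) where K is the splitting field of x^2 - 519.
Gal(K/Q) = Z/2Z (cyclic of order 2)

x^2 - 519 is irreducible over Q since 519 is not a rational square. The splitting field Q(sqrt(519)) has degree 2 over Q, and its unique nontrivial automorphism is sqrt(519) ↦ -sqrt(519). Hence Gal(Q(sqrt(519))/Q) = Z/2Z.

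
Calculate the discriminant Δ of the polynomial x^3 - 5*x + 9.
Δ = -1687

For a depressed cubic x^3 + p x + q the discriminant is Δ = -4 p^3 - 27 q^2 = -4*(-5)^3 - 27*(9)^2 = 500 - 2187 = -1687.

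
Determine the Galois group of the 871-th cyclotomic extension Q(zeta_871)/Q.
|Gal(Q(zeta_871)/Q)| = phi(871) = 792; group ≅ (Z/871Z)^* ≅ Z/12Z × Z/66Z

The n-th cyclotomic polynomial Φ_871(x) is the minimal polynomial of zeta_871 over Q and has degree phi(871) = 792. So Q(zeta_871) is a degree-792 Galois extension with Galois group (Z/871Z)^*. By CRT, (Z/871Z)^* ≅ (Z/13Z)^* × (Z/67Z)^*. Each prime-power unit group is (Z/13Z)^* ≅ Z/12Z; (Z/67Z)^* ≅ Z/66Z. Hence Gal(Q(zeta_871)/Q) ≅ Z/12Z × Z/66Z.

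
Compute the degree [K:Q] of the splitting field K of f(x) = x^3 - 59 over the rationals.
[K:Q] = 6

x^3 - 59 has one real root r = 59^(1/3) and two complex roots r*zeta_3, r*zeta_3^2 where zeta_3 = e^(2*pi*i/3). The splitting field is Q(r, zeta_3). [Q(r):Q] = 3 and [Q(zeta_3):Q] = 2 with gcd = 1, so [Q(r, zeta_3):Q] = 3 * 2 = 6.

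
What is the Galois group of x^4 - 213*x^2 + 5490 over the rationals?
Gal(K/Q) = V_4 (Klein four-group, Z/2Z × Z/2Z)

f factors as (x^2 - 30)(x^2 - 183), so the splitting field is K = Q(sqrt(30), sqrt(183)). The elements 30, 183, 5490 are all non-squares in Q, so sqrt(30) and sqrt(183) generate independent quadratic extensions. Thus [K:Q] = 4 and Gal(K/Q) is generated by the two order-2 automorphisms sqrt(30) ↦ -sqrt(30) and sqrt(183) ↦ -sqrt(183), giving V_4.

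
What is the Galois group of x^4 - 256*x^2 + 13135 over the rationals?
Gal(K/Q) = V_4 (Klein four-group, Z/2Z × Z/2Z)

f factors as (x^2 - 71)(x^2 - 185), so the splitting field is K = Q(sqrt(71), sqrt(185)). The elements 71, 185, 13135 are all non-squares in Q, so sqrt(71) and sqrt(185) generate independent quadratic extensions. Thus [K:Q] = 4 and Gal(K/Q) is generated by the two order-2 automorphisms sqrt(71) ↦ -sqrt(71) and sqrt(185) ↦ -sqrt(185), giving V_4.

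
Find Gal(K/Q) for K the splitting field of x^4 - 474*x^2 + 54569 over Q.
Gal(K/Q) = V_4 (Klein four-group, Z/2Z × Z/2Z)

f factors as (x^2 - 277)(x^2 - 197), so the splitting field is K = Q(sqrt(277), sqrt(197)). The elements 277, 197, 54569 are all non-squares in Q, so sqrt(277) and sqrt(197) generate independent quadratic extensions. Thus [K:Q] = 4 and Gal(K/Q) is generated by the two order-2 automorphisms sqrt(277) ↦ -sqrt(277) and sqrt(197) ↦ -sqrt(197), giving V_4.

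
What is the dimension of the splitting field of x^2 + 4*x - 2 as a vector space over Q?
[K:Q] = 2

The discriminant of x^2 + (4)*x + (-2) is b^2 - 4c = 16 - (-8) = 24. Since 24 is not a perfect square in Q, the polynomial is irreducible over Q. Its two roots generate a degree-2 extension, so [K:Q] = 2.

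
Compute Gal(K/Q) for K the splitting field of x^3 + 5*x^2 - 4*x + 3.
Gal(K/Q) = S_3 (symmetric group of order 6)

Compute the discriminant of x^3 + (5)*x^2 + (-4)*x + (3): Δ = -2167. Since Δ is not a rational square, the Galois group is not contained in A_3; it must be the full S_3 (irreducibility of the cubic rules out anything smaller).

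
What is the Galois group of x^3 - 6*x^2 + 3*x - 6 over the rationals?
Gal(K/Q) = S_3 (symmetric group of order 6)

Compute the discriminant of x^3 + (-6)*x^2 + (3)*x + (-6): Δ = -3996. Since Δ is not a rational square, the Galois group is not contained in A_3; it must be the full S_3 (irreducibility of the cubic rules out anything smaller).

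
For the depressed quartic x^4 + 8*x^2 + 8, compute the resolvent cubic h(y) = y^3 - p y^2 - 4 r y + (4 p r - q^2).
h(y) = y^3 - 8*y^2 - 32*y + 256

Identify coefficients: p = 8, q = 0, r = 8.
Plug into h(y) = y^3 - p y^2 - 4 r y + (4 p r - q^2):
  h(y) = y^3 - (8) y^2 - 4*(8) y + (4*(8)*(8) - (0)^2)
       = y^3 + (-8) y^2 + (-32) y + (256).
Simplifying: h(y) = y^3 - 8*y^2 - 32*y + 256.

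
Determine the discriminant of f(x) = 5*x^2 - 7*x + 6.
Δ = -71

For a quadratic a x^2 + b x + c the discriminant is Δ = b^2 - 4ac = (-7)^2 - 4*(5)*(6) = 49 - (120) = -71.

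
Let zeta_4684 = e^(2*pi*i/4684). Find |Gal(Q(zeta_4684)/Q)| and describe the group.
|Gal(Q(zeta_4684)/Q)| = phi(4684) = 2340; group ≅ (Z/4684Z)^* ≅ Z/2Z × Z/1170Z

The n-th cyclotomic polynomial Φ_4684(x) is the minimal polynomial of zeta_4684 over Q and has degree phi(4684) = 2340. So Q(zeta_4684) is a degree-2340 Galois extension with Galois group (Z/4684Z)^*. By CRT, (Z/4684Z)^* ≅ (Z/4Z)^* × (Z/1171Z)^*. Each prime-power unit group is (Z/4Z)^* ≅ Z/2Z; (Z/1171Z)^* ≅ Z/1170Z. Hence Gal(Q(zeta_4684)/Q) ≅ Z/2Z × Z/1170Z.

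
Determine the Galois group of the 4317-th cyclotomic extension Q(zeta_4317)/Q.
|Gal(Q(zeta_4317)/Q)| = phi(4317) = 2876; group ≅ (Z/4317Z)^* ≅ Z/2Z × Z/1438Z

The n-th cyclotomic polynomial Φ_4317(x) is the minimal polynomial of zeta_4317 over Q and has degree phi(4317) = 2876. So Q(zeta_4317) is a degree-2876 Galois extension with Galois group (Z/4317Z)^*. By CRT, (Z/4317Z)^* ≅ (Z/3Z)^* × (Z/1439Z)^*. Each prime-power unit group is (Z/3Z)^* ≅ Z/2Z; (Z/1439Z)^* ≅ Z/1438Z. Hence Gal(Q(zeta_4317)/Q) ≅ Z/2Z × Z/1438Z.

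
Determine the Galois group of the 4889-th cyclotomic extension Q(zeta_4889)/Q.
|Gal(Q(zeta_4889)/Q)| = phi(4889) = 4888; group ≅ (Z/4889Z)^* ≅ Z/4888Z

The n-th cyclotomic polynomial Φ_4889(x) is the minimal polynomial of zeta_4889 over Q and has degree phi(4889) = 4888. So Q(zeta_4889) is a degree-4888 Galois extension with Galois group (Z/4889Z)^*. (Z/4889Z)^* is cyclic since 4889 is an odd prime power (or 4). Hence Gal(Q(zeta_4889)/Q) ≅ Z/4888Z.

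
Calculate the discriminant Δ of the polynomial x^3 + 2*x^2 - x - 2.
Δ = 36

For x^3 + a x^2 + b x + c the discriminant is Δ = 18 a b c - 4 a^3 c + a^2 b^2 - 4 b^3 - 27 c^2.
Plug a = 2, b = -1, c = -2:
  18*(2)*(-1)*(-2) - 4*(2)^3*(-2) + (2)^2*(-1)^2 - 4*(-1)^3 - 27*(-2)^2
  = 72 + (64) + 4 + (4) + (-108)
  = 36.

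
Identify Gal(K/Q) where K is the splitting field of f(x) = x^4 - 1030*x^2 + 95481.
Gal(K/Q) = Z/2Z (cyclic of order 2)

f factors as (x^2 - 103)(x^2 - 927), so the splitting field is K = Q(sqrt(103), sqrt(927)). The squarefree part of 103 is 103 and the squarefree part of 927 is also 103, so sqrt(103) and sqrt(927) are both rational multiples of sqrt(103). Hence Q(sqrt(103)) = Q(sqrt(927)) = Q(sqrt(103)), and the splitting field collapses to a single degree-2 extension with Galois group Z/2Z.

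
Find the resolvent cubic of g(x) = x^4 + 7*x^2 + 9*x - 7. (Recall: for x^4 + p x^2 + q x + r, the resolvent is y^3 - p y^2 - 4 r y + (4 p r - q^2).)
h(y) = y^3 - 7*y^2 + 28*y - 277

Identify coefficients: p = 7, q = 9, r = -7.
Plug into h(y) = y^3 - p y^2 - 4 r y + (4 p r - q^2):
  h(y) = y^3 - (7) y^2 - 4*(-7) y + (4*(7)*(-7) - (9)^2)
       = y^3 + (-7) y^2 + (28) y + (-277).
Simplifying: h(y) = y^3 - 7*y^2 + 28*y - 277.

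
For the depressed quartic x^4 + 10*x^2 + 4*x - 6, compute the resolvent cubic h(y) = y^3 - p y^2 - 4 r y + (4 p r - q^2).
h(y) = y^3 - 10*y^2 + 24*y - 256

Identify coefficients: p = 10, q = 4, r = -6.
Plug into h(y) = y^3 - p y^2 - 4 r y + (4 p r - q^2):
  h(y) = y^3 - (10) y^2 - 4*(-6) y + (4*(10)*(-6) - (4)^2)
       = y^3 + (-10) y^2 + (24) y + (-256).
Simplifying: h(y) = y^3 - 10*y^2 + 24*y - 256.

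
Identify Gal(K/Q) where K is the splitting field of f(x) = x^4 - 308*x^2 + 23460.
Gal(K/Q) = V_4 (Klein four-group, Z/2Z × Z/2Z)

f factors as (x^2 - 170)(x^2 - 138), so the splitting field is K = Q(sqrt(170), sqrt(138)). The elements 170, 138, 23460 are all non-squares in Q, so sqrt(170) and sqrt(138) generate independent quadratic extensions. Thus [K:Q] = 4 and Gal(K/Q) is generated by the two order-2 automorphisms sqrt(170) ↦ -sqrt(170) and sqrt(138) ↦ -sqrt(138), giving V_4.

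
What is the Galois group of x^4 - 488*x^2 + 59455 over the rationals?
Gal(K/Q) = V_4 (Klein four-group, Z/2Z × Z/2Z)

f factors as (x^2 - 235)(x^2 - 253), so the splitting field is K = Q(sqrt(235), sqrt(253)). The elements 235, 253, 59455 are all non-squares in Q, so sqrt(235) and sqrt(253) generate independent quadratic extensions. Thus [K:Q] = 4 and Gal(K/Q) is generated by the two order-2 automorphisms sqrt(235) ↦ -sqrt(235) and sqrt(253) ↦ -sqrt(253), giving V_4.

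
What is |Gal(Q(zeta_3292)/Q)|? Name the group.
|Gal(Q(zeta_3292)/Q)| = phi(3292) = 1644; group ≅ (Z/3292Z)^* ≅ Z/2Z × Z/822Z

The n-th cyclotomic polynomial Φ_3292(x) is the minimal polynomial of zeta_3292 over Q and has degree phi(3292) = 1644. So Q(zeta_3292) is a degree-1644 Galois extension with Galois group (Z/3292Z)^*. By CRT, (Z/3292Z)^* ≅ (Z/4Z)^* × (Z/823Z)^*. Each prime-power unit group is (Z/4Z)^* ≅ Z/2Z; (Z/823Z)^* ≅ Z/822Z. Hence Gal(Q(zeta_3292)/Q) ≅ Z/2Z × Z/822Z.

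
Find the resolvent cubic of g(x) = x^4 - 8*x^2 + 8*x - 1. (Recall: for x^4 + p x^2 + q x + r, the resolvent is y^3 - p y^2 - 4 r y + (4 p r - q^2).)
h(y) = y^3 + 8*y^2 + 4*y - 32

Identify coefficients: p = -8, q = 8, r = -1.
Plug into h(y) = y^3 - p y^2 - 4 r y + (4 p r - q^2):
  h(y) = y^3 - (-8) y^2 - 4*(-1) y + (4*(-8)*(-1) - (8)^2)
       = y^3 + (8) y^2 + (4) y + (-32).
Simplifying: h(y) = y^3 + 8*y^2 + 4*y - 32.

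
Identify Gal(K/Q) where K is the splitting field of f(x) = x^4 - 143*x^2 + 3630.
Gal(K/Q) = V_4 (Klein four-group, Z/2Z × Z/2Z)

f factors as (x^2 - 110)(x^2 - 33), so the splitting field is K = Q(sqrt(110), sqrt(33)). The elements 110, 33, 3630 are all non-squares in Q, so sqrt(110) and sqrt(33) generate independent quadratic extensions. Thus [K:Q] = 4 and Gal(K/Q) is generated by the two order-2 automorphisms sqrt(110) ↦ -sqrt(110) and sqrt(33) ↦ -sqrt(33), giving V_4.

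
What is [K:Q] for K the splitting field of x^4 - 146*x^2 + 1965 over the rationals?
[K:Q] = 4

f factors as (x^2 - 15)(x^2 - 131); the splitting field is K = Q(sqrt(15), sqrt(131)). Since 15, 131, and 1965 are all non-squares in Q, the three subfields Q(sqrt(15)), Q(sqrt(131)), Q(sqrt(1965)) are distinct degree-2 extensions, so [K:Q] = 4 (Klein four Galois group).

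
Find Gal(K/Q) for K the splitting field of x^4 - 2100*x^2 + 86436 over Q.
Gal(K/Q) = Z/2Z (cyclic of order 2)

f factors as (x^2 - 42)(x^2 - 2058), so the splitting field is K = Q(sqrt(42), sqrt(2058)). The squarefree part of 42 is 42 and the squarefree part of 2058 is also 42, so sqrt(42) and sqrt(2058) are both rational multiples of sqrt(42). Hence Q(sqrt(42)) = Q(sqrt(2058)) = Q(sqrt(42)), and the splitting field collapses to a single degree-2 extension with Galois group Z/2Z.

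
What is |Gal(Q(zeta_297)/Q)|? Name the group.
|Gal(Q(zeta_297)/Q)| = phi(297) = 180; group ≅ (Z/297Z)^* ≅ Z/10Z × Z/18Z

The n-th cyclotomic polynomial Φ_297(x) is the minimal polynomial of zeta_297 over Q and has degree phi(297) = 180. So Q(zeta_297) is a degree-180 Galois extension with Galois group (Z/297Z)^*. By CRT, (Z/297Z)^* ≅ (Z/27Z)^* × (Z/11Z)^*. Each prime-power unit group is (Z/27Z)^* ≅ Z/18Z; (Z/11Z)^* ≅ Z/10Z. Hence Gal(Q(zeta_297)/Q) ≅ Z/10Z × Z/18Z.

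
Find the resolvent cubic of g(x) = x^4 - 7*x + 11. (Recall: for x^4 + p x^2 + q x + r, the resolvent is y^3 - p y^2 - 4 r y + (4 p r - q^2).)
h(y) = y^3 - 44*y - 49

Identify coefficients: p = 0, q = -7, r = 11.
Plug into h(y) = y^3 - p y^2 - 4 r y + (4 p r - q^2):
  h(y) = y^3 - (0) y^2 - 4*(11) y + (4*(0)*(11) - (-7)^2)
       = y^3 + (0) y^2 + (-44) y + (-49).
Simplifying: h(y) = y^3 - 44*y - 49.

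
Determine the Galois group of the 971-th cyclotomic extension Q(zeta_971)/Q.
|Gal(Q(zeta_971)/Q)| = phi(971) = 970; group ≅ (Z/971Z)^* ≅ Z/970Z

The n-th cyclotomic polynomial Φ_971(x) is the minimal polynomial of zeta_971 over Q and has degree phi(971) = 970. So Q(zeta_971) is a degree-970 Galois extension with Galois group (Z/971Z)^*. (Z/971Z)^* is cyclic since 971 is an odd prime power (or 4). Hence Gal(Q(zeta_971)/Q) ≅ Z/970Z.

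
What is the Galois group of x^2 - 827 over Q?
Gal(K/Q) = Z/2Z (cyclic of order 2)

x^2 - 827 is irreducible over Q since 827 is not a rational square. The splitting field Q(sqrt(827)) has degree 2 over Q, and its unique nontrivial automorphism is sqrt(827) ↦ -sqrt(827). Hence Gal(Q(sqrt(827))/Q) = Z/2Z.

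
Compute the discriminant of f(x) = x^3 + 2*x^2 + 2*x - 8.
Δ = -2064

For x^3 + a x^2 + b x + c the discriminant is Δ = 18 a b c - 4 a^3 c + a^2 b^2 - 4 b^3 - 27 c^2.
Plug a = 2, b = 2, c = -8:
  18*(2)*(2)*(-8) - 4*(2)^3*(-8) + (2)^2*(2)^2 - 4*(2)^3 - 27*(-8)^2
  = -576 + (256) + 16 + (-32) + (-1728)
  = -2064.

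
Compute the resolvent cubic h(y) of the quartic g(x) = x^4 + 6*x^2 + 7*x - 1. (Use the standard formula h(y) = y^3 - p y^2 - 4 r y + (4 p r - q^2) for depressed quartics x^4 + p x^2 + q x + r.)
h(y) = y^3 - 6*y^2 + 4*y - 73

Identify coefficients: p = 6, q = 7, r = -1.
Plug into h(y) = y^3 - p y^2 - 4 r y + (4 p r - q^2):
  h(y) = y^3 - (6) y^2 - 4*(-1) y + (4*(6)*(-1) - (7)^2)
       = y^3 + (-6) y^2 + (4) y + (-73).
Simplifying: h(y) = y^3 - 6*y^2 + 4*y - 73.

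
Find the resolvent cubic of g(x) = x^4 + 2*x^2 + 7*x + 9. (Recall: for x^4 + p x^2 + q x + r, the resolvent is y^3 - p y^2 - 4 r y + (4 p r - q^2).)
h(y) = y^3 - 2*y^2 - 36*y + 23

Identify coefficients: p = 2, q = 7, r = 9.
Plug into h(y) = y^3 - p y^2 - 4 r y + (4 p r - q^2):
  h(y) = y^3 - (2) y^2 - 4*(9) y + (4*(2)*(9) - (7)^2)
       = y^3 + (-2) y^2 + (-36) y + (23).
Simplifying: h(y) = y^3 - 2*y^2 - 36*y + 23.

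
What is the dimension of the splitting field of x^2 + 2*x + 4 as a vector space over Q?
[K:Q] = 2

The discriminant of x^2 + (2)*x + (4) is b^2 - 4c = 4 - (16) = -12. Since -12 is not a perfect square in Q, the polynomial is irreducible over Q. Its two roots generate a degree-2 extension, so [K:Q] = 2.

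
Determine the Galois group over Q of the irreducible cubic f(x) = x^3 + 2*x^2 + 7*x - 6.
Gal(K/Q) = S_3 (symmetric group of order 6)

Compute the discriminant of x^3 + (2)*x^2 + (7)*x + (-6): Δ = -3468. Since Δ is not a rational square, the Galois group is not contained in A_3; it must be the full S_3 (irreducibility of the cubic rules out anything smaller).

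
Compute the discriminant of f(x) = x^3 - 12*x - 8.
Δ = 5184

For a depressed cubic x^3 + p x + q the discriminant is Δ = -4 p^3 - 27 q^2 = -4*(-12)^3 - 27*(-8)^2 = 6912 - 1728 = 5184.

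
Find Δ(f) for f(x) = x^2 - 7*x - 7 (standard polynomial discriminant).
Δ = 77

For a quadratic a x^2 + b x + c the discriminant is Δ = b^2 - 4ac = (-7)^2 - 4*(1)*(-7) = 49 - (-28) = 77.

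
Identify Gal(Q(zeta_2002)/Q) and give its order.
|Gal(Q(zeta_2002)/Q)| = phi(2002) = 720; group ≅ (Z/2002Z)^* ≅ Z/6Z × Z/10Z × Z/12Z

The n-th cyclotomic polynomial Φ_2002(x) is the minimal polynomial of zeta_2002 over Q and has degree phi(2002) = 720. So Q(zeta_2002) is a degree-720 Galois extension with Galois group (Z/2002Z)^*. By CRT, (Z/2002Z)^* ≅ (Z/2Z)^* × (Z/7Z)^* × (Z/11Z)^* × (Z/13Z)^*. Each prime-power unit group is (Z/2Z)^* ≅ trivial group (order 1); (Z/7Z)^* ≅ Z/6Z; (Z/11Z)^* ≅ Z/10Z; (Z/13Z)^* ≅ Z/12Z. Hence Gal(Q(zeta_2002)/Q) ≅ Z/6Z × Z/10Z × Z/12Z.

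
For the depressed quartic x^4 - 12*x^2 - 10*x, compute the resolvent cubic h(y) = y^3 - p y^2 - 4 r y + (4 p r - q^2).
h(y) = y^3 + 12*y^2 - 100

Identify coefficients: p = -12, q = -10, r = 0.
Plug into h(y) = y^3 - p y^2 - 4 r y + (4 p r - q^2):
  h(y) = y^3 - (-12) y^2 - 4*(0) y + (4*(-12)*(0) - (-10)^2)
       = y^3 + (12) y^2 + (0) y + (-100).
Simplifying: h(y) = y^3 + 12*y^2 - 100.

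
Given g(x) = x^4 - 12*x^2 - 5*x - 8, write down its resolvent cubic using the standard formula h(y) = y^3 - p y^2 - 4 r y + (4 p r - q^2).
h(y) = y^3 + 12*y^2 + 32*y + 359

Identify coefficients: p = -12, q = -5, r = -8.
Plug into h(y) = y^3 - p y^2 - 4 r y + (4 p r - q^2):
  h(y) = y^3 - (-12) y^2 - 4*(-8) y + (4*(-12)*(-8) - (-5)^2)
       = y^3 + (12) y^2 + (32) y + (359).
Simplifying: h(y) = y^3 + 12*y^2 + 32*y + 359.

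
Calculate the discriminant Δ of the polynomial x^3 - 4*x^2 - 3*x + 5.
Δ = 1937

For x^3 + a x^2 + b x + c the discriminant is Δ = 18 a b c - 4 a^3 c + a^2 b^2 - 4 b^3 - 27 c^2.
Plug a = -4, b = -3, c = 5:
  18*(-4)*(-3)*(5) - 4*(-4)^3*(5) + (-4)^2*(-3)^2 - 4*(-3)^3 - 27*(5)^2
  = 1080 + (1280) + 144 + (108) + (-675)
  = 1937.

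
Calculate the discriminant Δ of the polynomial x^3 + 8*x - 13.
Δ = -6611

For a depressed cubic x^3 + p x + q the discriminant is Δ = -4 p^3 - 27 q^2 = -4*(8)^3 - 27*(-13)^2 = -2048 - 4563 = -6611.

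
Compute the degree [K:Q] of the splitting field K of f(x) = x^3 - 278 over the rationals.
[K:Q] = 6

x^3 - 278 has one real root r = 278^(1/3) and two complex roots r*zeta_3, r*zeta_3^2 where zeta_3 = e^(2*pi*i/3). The splitting field is Q(r, zeta_3). [Q(r):Q] = 3 and [Q(zeta_3):Q] = 2 with gcd = 1, so [Q(r, zeta_3):Q] = 3 * 2 = 6.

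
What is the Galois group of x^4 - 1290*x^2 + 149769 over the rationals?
Gal(K/Q) = Z/2Z (cyclic of order 2)

f factors as (x^2 - 1161)(x^2 - 129), so the splitting field is K = Q(sqrt(1161), sqrt(129)). The squarefree part of 1161 is 129 and the squarefree part of 129 is also 129, so sqrt(1161) and sqrt(129) are both rational multiples of sqrt(129). Hence Q(sqrt(1161)) = Q(sqrt(129)) = Q(sqrt(129)), and the splitting field collapses to a single degree-2 extension with Galois group Z/2Z.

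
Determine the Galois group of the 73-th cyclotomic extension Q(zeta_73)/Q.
|Gal(Q(zeta_73)/Q)| = phi(73) = 72; group ≅ (Z/73Z)^* ≅ Z/72Z

The n-th cyclotomic polynomial Φ_73(x) is the minimal polynomial of zeta_73 over Q and has degree phi(73) = 72. So Q(zeta_73) is a degree-72 Galois extension with Galois group (Z/73Z)^*. (Z/73Z)^* is cyclic since 73 is an odd prime power (or 4). Hence Gal(Q(zeta_73)/Q) ≅ Z/72Z.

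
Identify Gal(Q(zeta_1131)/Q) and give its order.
|Gal(Q(zeta_1131)/Q)| = phi(1131) = 672; group ≅ (Z/1131Z)^* ≅ Z/2Z × Z/12Z × Z/28Z

The n-th cyclotomic polynomial Φ_1131(x) is the minimal polynomial of zeta_1131 over Q and has degree phi(1131) = 672. So Q(zeta_1131) is a degree-672 Galois extension with Galois group (Z/1131Z)^*. By CRT, (Z/1131Z)^* ≅ (Z/3Z)^* × (Z/13Z)^* × (Z/29Z)^*. Each prime-power unit group is (Z/3Z)^* ≅ Z/2Z; (Z/13Z)^* ≅ Z/12Z; (Z/29Z)^* ≅ Z/28Z. Hence Gal(Q(zeta_1131)/Q) ≅ Z/2Z × Z/12Z × Z/28Z.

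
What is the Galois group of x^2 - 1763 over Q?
Gal(K/Q) = Z/2Z (cyclic of order 2)

x^2 - 1763 is irreducible over Q since 1763 is not a rational square. The splitting field Q(sqrt(1763)) has degree 2 over Q, and its unique nontrivial automorphism is sqrt(1763) ↦ -sqrt(1763). Hence Gal(Q(sqrt(1763))/Q) = Z/2Z.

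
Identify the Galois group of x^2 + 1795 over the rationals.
Gal(K/Q) = Z/2Z (cyclic of order 2)

x^2 + 1795 is irreducible over Q since -1795 is not a rational square. The splitting field Q(sqrt(-1795)) has degree 2 over Q, and its unique nontrivial automorphism is sqrt(-1795) ↦ -sqrt(-1795). Hence Gal(Q(sqrt(-1795))/Q) = Z/2Z.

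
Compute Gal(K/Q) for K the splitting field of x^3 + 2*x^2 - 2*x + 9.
Gal(K/Q) = S_3 (symmetric group of order 6)

Compute the discriminant of x^3 + (2)*x^2 + (-2)*x + (9): Δ = -3075. Since Δ is not a rational square, the Galois group is not contained in A_3; it must be the full S_3 (irreducibility of the cubic rules out anything smaller).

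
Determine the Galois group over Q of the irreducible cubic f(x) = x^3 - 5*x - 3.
Gal(K/Q) = S_3 (symmetric group of order 6)

Compute the discriminant of x^3 + (0)*x^2 + (-5)*x + (-3): Δ = 257. Since Δ is not a rational square, the Galois group is not contained in A_3; it must be the full S_3 (irreducibility of the cubic rules out anything smaller).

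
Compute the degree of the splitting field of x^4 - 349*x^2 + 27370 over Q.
[K:Q] = 4

f factors as (x^2 - 119)(x^2 - 230); the splitting field is K = Q(sqrt(119), sqrt(230)). Since 119, 230, and 27370 are all non-squares in Q, the three subfields Q(sqrt(119)), Q(sqrt(230)), Q(sqrt(27370)) are distinct degree-2 extensions, so [K:Q] = 4 (Klein four Galois group).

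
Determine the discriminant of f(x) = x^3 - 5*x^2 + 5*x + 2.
Δ = 117

For x^3 + a x^2 + b x + c the discriminant is Δ = 18 a b c - 4 a^3 c + a^2 b^2 - 4 b^3 - 27 c^2.
Plug a = -5, b = 5, c = 2:
  18*(-5)*(5)*(2) - 4*(-5)^3*(2) + (-5)^2*(5)^2 - 4*(5)^3 - 27*(2)^2
  = -900 + (1000) + 625 + (-500) + (-108)
  = 117.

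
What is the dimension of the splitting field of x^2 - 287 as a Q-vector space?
[K:Q] = 2

The polynomial x^2 - 287 is irreducible over Q since 287 is not a perfect square. Its splitting field is Q(sqrt(287)), which has degree 2 over Q.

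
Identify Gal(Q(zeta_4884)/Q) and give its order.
|Gal(Q(zeta_4884)/Q)| = phi(4884) = 1440; group ≅ (Z/4884Z)^* ≅ Z/2Z × Z/2Z × Z/10Z × Z/36Z

The n-th cyclotomic polynomial Φ_4884(x) is the minimal polynomial of zeta_4884 over Q and has degree phi(4884) = 1440. So Q(zeta_4884) is a degree-1440 Galois extension with Galois group (Z/4884Z)^*. By CRT, (Z/4884Z)^* ≅ (Z/4Z)^* × (Z/3Z)^* × (Z/11Z)^* × (Z/37Z)^*. Each prime-power unit group is (Z/4Z)^* ≅ Z/2Z; (Z/3Z)^* ≅ Z/2Z; (Z/11Z)^* ≅ Z/10Z; (Z/37Z)^* ≅ Z/36Z. Hence Gal(Q(zeta_4884)/Q) ≅ Z/2Z × Z/2Z × Z/10Z × Z/36Z.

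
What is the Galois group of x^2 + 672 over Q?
Gal(K/Q) = Z/2Z (cyclic of order 2)

x^2 + 672 is irreducible over Q since -672 is not a rational square. The splitting field Q(sqrt(-672)) has degree 2 over Q, and its unique nontrivial automorphism is sqrt(-672) ↦ -sqrt(-672). Hence Gal(Q(sqrt(-672))/Q) = Z/2Z.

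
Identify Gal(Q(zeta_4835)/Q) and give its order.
|Gal(Q(zeta_4835)/Q)| = phi(4835) = 3864; group ≅ (Z/4835Z)^* ≅ Z/4Z × Z/966Z

The n-th cyclotomic polynomial Φ_4835(x) is the minimal polynomial of zeta_4835 over Q and has degree phi(4835) = 3864. So Q(zeta_4835) is a degree-3864 Galois extension with Galois group (Z/4835Z)^*. By CRT, (Z/4835Z)^* ≅ (Z/5Z)^* × (Z/967Z)^*. Each prime-power unit group is (Z/5Z)^* ≅ Z/4Z; (Z/967Z)^* ≅ Z/966Z. Hence Gal(Q(zeta_4835)/Q) ≅ Z/4Z × Z/966Z.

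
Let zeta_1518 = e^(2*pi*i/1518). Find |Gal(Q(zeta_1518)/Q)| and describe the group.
|Gal(Q(zeta_1518)/Q)| = phi(1518) = 440; group ≅ (Z/1518Z)^* ≅ Z/2Z × Z/10Z × Z/22Z

The n-th cyclotomic polynomial Φ_1518(x) is the minimal polynomial of zeta_1518 over Q and has degree phi(1518) = 440. So Q(zeta_1518) is a degree-440 Galois extension with Galois group (Z/1518Z)^*. By CRT, (Z/1518Z)^* ≅ (Z/2Z)^* × (Z/3Z)^* × (Z/11Z)^* × (Z/23Z)^*. Each prime-power unit group is (Z/2Z)^* ≅ trivial group (order 1); (Z/3Z)^* ≅ Z/2Z; (Z/11Z)^* ≅ Z/10Z; (Z/23Z)^* ≅ Z/22Z. Hence Gal(Q(zeta_1518)/Q) ≅ Z/2Z × Z/10Z × Z/22Z.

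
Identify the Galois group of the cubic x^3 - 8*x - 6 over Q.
Gal(K/Q) = S_3 (symmetric group of order 6)

Compute the discriminant of x^3 + (0)*x^2 + (-8)*x + (-6): Δ = 1076. Since Δ is not a rational square, the Galois group is not contained in A_3; it must be the full S_3 (irreducibility of the cubic rules out anything smaller).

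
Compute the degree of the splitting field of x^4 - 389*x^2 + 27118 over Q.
[K:Q] = 4

f factors as (x^2 - 91)(x^2 - 298); the splitting field is K = Q(sqrt(91), sqrt(298)). Since 91, 298, and 27118 are all non-squares in Q, the three subfields Q(sqrt(91)), Q(sqrt(298)), Q(sqrt(27118)) are distinct degree-2 extensions, so [K:Q] = 4 (Klein four Galois group).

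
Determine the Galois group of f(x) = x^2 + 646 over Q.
Gal(K/Q) = Z/2Z (cyclic of order 2)

x^2 + 646 is irreducible over Q since -646 is not a rational square. The splitting field Q(sqrt(-646)) has degree 2 over Q, and its unique nontrivial automorphism is sqrt(-646) ↦ -sqrt(-646). Hence Gal(Q(sqrt(-646))/Q) = Z/2Z.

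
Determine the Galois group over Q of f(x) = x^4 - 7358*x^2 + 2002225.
Gal(K/Q) = Z/2Z (cyclic of order 2)

f factors as (x^2 - 7075)(x^2 - 283), so the splitting field is K = Q(sqrt(7075), sqrt(283)). The squarefree part of 7075 is 283 and the squarefree part of 283 is also 283, so sqrt(7075) and sqrt(283) are both rational multiples of sqrt(283). Hence Q(sqrt(7075)) = Q(sqrt(283)) = Q(sqrt(283)), and the splitting field collapses to a single degree-2 extension with Galois group Z/2Z.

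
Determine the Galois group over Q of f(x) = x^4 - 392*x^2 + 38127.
Gal(K/Q) = V_4 (Klein four-group, Z/2Z × Z/2Z)

f factors as (x^2 - 179)(x^2 - 213), so the splitting field is K = Q(sqrt(179), sqrt(213)). The elements 179, 213, 38127 are all non-squares in Q, so sqrt(179) and sqrt(213) generate independent quadratic extensions. Thus [K:Q] = 4 and Gal(K/Q) is generated by the two order-2 automorphisms sqrt(179) ↦ -sqrt(179) and sqrt(213) ↦ -sqrt(213), giving V_4.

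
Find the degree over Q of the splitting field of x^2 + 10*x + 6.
[K:Q] = 2

The discriminant of x^2 + (10)*x + (6) is b^2 - 4c = 100 - (24) = 76. Since 76 is not a perfect square in Q, the polynomial is irreducible over Q. Its two roots generate a degree-2 extension, so [K:Q] = 2.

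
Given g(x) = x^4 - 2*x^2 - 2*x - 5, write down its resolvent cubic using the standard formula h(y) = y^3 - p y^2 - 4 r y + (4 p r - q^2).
h(y) = y^3 + 2*y^2 + 20*y + 36

Identify coefficients: p = -2, q = -2, r = -5.
Plug into h(y) = y^3 - p y^2 - 4 r y + (4 p r - q^2):
  h(y) = y^3 - (-2) y^2 - 4*(-5) y + (4*(-2)*(-5) - (-2)^2)
       = y^3 + (2) y^2 + (20) y + (36).
Simplifying: h(y) = y^3 + 2*y^2 + 20*y + 36.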